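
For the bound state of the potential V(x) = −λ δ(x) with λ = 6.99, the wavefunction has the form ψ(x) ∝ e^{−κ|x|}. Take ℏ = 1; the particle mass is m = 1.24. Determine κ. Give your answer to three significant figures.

κ = 8.67

Integrate −(ℏ²/2m)ψ'' − λδ(x)ψ = Eψ from −ε to +ε: the ψ'' term gives ψ'(0⁺) − ψ'(0⁻) and the δ term gives −(2mλ/ℏ²)ψ(0).
With ψ ∝ e^{−κ|x|} this yields −2κ = −2mλ/ℏ², so κ = mλ/ℏ² = 8.668.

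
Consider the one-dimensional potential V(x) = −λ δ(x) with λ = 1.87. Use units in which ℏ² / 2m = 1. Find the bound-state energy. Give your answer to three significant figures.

E = -0.874

For x ≠ 0 the bound state is ψ ∝ e^{−κ|x|}; integrating the TISE across the delta gives the cusp condition 2κ = 2mλ/ℏ², so κ = 0.9350.
Then E = −ℏ²κ²/(2m) = −mλ²/(2ℏ²) = -0.8742.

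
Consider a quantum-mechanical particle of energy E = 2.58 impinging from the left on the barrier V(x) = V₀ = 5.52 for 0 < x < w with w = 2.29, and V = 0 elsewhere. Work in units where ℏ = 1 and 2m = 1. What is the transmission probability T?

T = 0.00155

Since E < V₀ the interior solution is evanescent with decay constant κ = √(2m(V₀ − E))/ℏ = 1.715.
κw = 3.927, sinh(κw) = 25.36.
The exact tunnelling result is T⁻¹ = 1 + V₀² sinh²(κw) / [4E(V₀ − E)] = 646.6, so T = 0.00155.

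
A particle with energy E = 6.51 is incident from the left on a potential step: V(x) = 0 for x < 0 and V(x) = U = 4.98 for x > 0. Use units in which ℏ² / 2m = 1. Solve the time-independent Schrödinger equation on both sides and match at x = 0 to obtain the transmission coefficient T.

T = 0.880

The wavenumbers are k₁ = √(2mE)/ℏ = 2.551 on the left and k₂ = √(2m(E − U))/ℏ = 1.237 on the right.
Continuity of ψ and ψ′ at the step yields the reflection amplitude r = (k₁ − k₂)/(k₁ + k₂) = 0.3470; thus R = |r|² = 0.1204, T = 0.8796.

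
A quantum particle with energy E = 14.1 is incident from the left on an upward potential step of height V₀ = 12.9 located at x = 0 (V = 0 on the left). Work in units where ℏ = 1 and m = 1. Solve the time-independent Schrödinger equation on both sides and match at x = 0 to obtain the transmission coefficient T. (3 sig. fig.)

T = 0.699

The wavenumbers are k₁ = √(2mE)/ℏ = 5.310 on the left and k₂ = √(2m(E − V₀))/ℏ = 1.549 on the right.
Continuity of ψ and ψ′ at the step yields the reflection amplitude r = (k₁ − k₂)/(k₁ + k₂) = 0.5483; thus R = |r|² = 0.3006, T = 0.6994.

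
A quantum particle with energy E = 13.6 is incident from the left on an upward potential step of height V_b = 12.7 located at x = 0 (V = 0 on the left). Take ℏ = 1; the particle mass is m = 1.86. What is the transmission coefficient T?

The wavenumbers are k₁ = √(2mE)/ℏ = 7.113 on the left and k₂ = √(2m(E − V_b))/ℏ = 1.830 on the right.
Matching ψ and ψ′ at x = 0 gives r = (k₁ − k₂)/(k₁ + k₂), so R = r² = 0.3490 and T = 1 − R = 0.6510.

T = 0.651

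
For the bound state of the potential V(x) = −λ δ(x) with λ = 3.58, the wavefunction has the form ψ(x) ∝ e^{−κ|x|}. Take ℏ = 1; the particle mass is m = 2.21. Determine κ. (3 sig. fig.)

Integrate −(ℏ²/2m)ψ'' − λδ(x)ψ = Eψ from −ε to +ε: the ψ'' term gives ψ'(0⁺) − ψ'(0⁻) and the δ term gives −(2mλ/ℏ²)ψ(0).
With ψ ∝ e^{−κ|x|} this yields −2κ = −2mλ/ℏ², so κ = mλ/ℏ² = 7.912.

κ = 7.91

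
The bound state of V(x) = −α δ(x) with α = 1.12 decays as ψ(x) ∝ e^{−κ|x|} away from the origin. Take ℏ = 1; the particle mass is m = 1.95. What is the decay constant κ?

Integrating the TISE across x = 0 gives the cusp condition ψ'(0⁺) − ψ'(0⁻) = −(2mα/ℏ²)ψ(0).
With ψ ∝ e^{−κ|x|} this yields −2κ = −2mα/ℏ², so κ = mα/ℏ² = 2.184.

κ = 2.18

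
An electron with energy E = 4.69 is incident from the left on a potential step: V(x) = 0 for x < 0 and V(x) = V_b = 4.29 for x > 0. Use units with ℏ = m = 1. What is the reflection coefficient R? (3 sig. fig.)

R = 0.300

The wavenumbers are k₁ = √(2mE)/ℏ = 3.063 on the left and k₂ = √(2m(E − V_b))/ℏ = 0.8944 on the right.
Continuity of ψ and ψ′ at the step yields the reflection amplitude r = (k₁ − k₂)/(k₁ + k₂) = 0.5479; thus R = |r|² = 0.3002, T = 0.6998.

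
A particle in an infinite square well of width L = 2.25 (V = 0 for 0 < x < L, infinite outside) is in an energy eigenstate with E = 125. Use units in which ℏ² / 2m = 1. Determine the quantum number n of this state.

n = 8

From E_n = n²π²ℏ²/(2mL²) invert to n = √(2mL²E)/(πℏ).
n = (2.25/π) × √(2 × 0.5 × 125) = 8.007 → n = 8.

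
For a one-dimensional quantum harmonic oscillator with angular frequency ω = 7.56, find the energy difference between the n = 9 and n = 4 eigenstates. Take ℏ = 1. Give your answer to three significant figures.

E_n = ℏω(n + ½), so ΔE = (9 − 4) ℏω = 5 × 7.56 = 37.80.

ΔE = 37.8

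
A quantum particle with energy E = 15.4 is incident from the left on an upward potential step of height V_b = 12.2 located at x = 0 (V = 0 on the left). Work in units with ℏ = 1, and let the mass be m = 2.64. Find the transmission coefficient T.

The wavenumbers are k₁ = √(2mE)/ℏ = 9.017 on the left and k₂ = √(2m(E − V_b))/ℏ = 4.110 on the right.
Continuity of ψ and ψ′ at the step yields the reflection amplitude r = (k₁ − k₂)/(k₁ + k₂) = 0.3738; thus R = |r|² = 0.1397, T = 0.8603.

T = 0.860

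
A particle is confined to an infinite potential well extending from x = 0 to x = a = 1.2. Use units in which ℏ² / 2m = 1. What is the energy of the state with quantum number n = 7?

E = 336

Requiring ψ(0) = ψ(a) = 0 quantises k = nπ/a, hence E_n = ℏ²k²/2m = n²π²ℏ²/(2ma²).
E_7 = 7² × π² / (2 × 0.5 × 1.2²) = 335.8.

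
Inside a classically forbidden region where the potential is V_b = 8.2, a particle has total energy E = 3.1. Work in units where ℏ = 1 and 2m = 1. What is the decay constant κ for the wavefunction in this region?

Since E < V_b the TISE in this region is ψ'' = κ²ψ with κ = √(2m(V_b − E))/ℏ.
κ = √(2 × 0.5 × 5.1) = 2.258.

κ = 2.26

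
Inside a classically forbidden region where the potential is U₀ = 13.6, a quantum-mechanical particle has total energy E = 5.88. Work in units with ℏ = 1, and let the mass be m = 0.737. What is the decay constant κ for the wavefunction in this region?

κ = 3.37

Since E < U₀ the TISE in this region is ψ'' = κ²ψ with κ = √(2m(U₀ − E))/ℏ.
κ = √(2 × 0.737 × 7.72) = 3.373.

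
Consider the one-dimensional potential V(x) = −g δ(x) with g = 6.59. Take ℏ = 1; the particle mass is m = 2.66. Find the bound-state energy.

For x ≠ 0 the bound state is ψ ∝ e^{−κ|x|}; integrating the TISE across the delta gives the cusp condition 2κ = 2mg/ℏ², so κ = 17.53.
Then E = −ℏ²κ²/(2m) = −mg²/(2ℏ²) = -57.76.

E = -57.8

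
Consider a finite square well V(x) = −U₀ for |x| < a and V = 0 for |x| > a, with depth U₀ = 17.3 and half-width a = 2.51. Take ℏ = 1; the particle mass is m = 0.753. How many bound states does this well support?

N = 9

The dimensionless depth is z₀ = a√(2mU₀)/ℏ = 2.51 × √(26.05) = 12.81.
A new bound state (alternating even/odd) appears each time z₀ passes a multiple of π/2, so N = ⌊2z₀/π⌋ + 1 = ⌊8.156⌋ + 1 = 9.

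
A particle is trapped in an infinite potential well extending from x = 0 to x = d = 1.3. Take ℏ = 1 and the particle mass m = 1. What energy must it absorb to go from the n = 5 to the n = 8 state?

E_n = n²π²ℏ²/(2md²), so ΔE = (8² − 5²) π²ℏ²/(2md²).
ΔE = 39 × π² / (2 × 1 × 1.3²) = 113.9.

ΔE = 114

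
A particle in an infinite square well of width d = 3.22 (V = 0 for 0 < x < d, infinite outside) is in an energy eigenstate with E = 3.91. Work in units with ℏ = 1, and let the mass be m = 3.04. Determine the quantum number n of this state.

n = 5

For an infinite well E_n = n²π²ℏ²/(2md²), so n = (d/πℏ)√(2mE).
n = (3.22/π) × √(2 × 3.04 × 3.91) = 4.997 → n = 5.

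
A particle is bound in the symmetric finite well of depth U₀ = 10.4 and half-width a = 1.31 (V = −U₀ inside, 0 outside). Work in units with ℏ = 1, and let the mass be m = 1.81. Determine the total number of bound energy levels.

N = 6

The dimensionless depth is z₀ = a√(2mU₀)/ℏ = 1.31 × √(37.65) = 8.038.
A new bound state (alternating even/odd) appears each time z₀ passes a multiple of π/2, so N = ⌊2z₀/π⌋ + 1 = ⌊5.117⌋ + 1 = 6.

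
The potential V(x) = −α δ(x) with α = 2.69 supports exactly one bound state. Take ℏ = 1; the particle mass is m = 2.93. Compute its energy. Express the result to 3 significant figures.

For x ≠ 0 the bound state is ψ ∝ e^{−κ|x|}; integrating the TISE across the delta gives the cusp condition 2κ = 2mα/ℏ², so κ = 7.882.
Then E = −ℏ²κ²/(2m) = −mα²/(2ℏ²) = -10.60.

E = -10.6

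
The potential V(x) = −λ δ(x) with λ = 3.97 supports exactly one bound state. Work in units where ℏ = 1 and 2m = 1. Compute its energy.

For x ≠ 0 the bound state is ψ ∝ e^{−κ|x|}; integrating the TISE across the delta gives the cusp condition 2κ = 2mλ/ℏ², so κ = 1.985.
Then E = −ℏ²κ²/(2m) = −mλ²/(2ℏ²) = -3.940.

E = -3.94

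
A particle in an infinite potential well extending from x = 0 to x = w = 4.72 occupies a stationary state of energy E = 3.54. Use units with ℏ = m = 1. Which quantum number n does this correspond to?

For an infinite well E_n = n²π²ℏ²/(2mw²), so n = (w/πℏ)√(2mE).
n = (4.72/π) × √(2 × 1 × 3.54) = 3.998 → n = 4.

n = 4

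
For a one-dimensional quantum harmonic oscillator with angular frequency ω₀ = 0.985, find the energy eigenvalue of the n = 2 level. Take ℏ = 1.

E = 2.46

Using E_n = (n + ½)ℏω₀: E_2 = 2.5 × 0.985 = 2.463.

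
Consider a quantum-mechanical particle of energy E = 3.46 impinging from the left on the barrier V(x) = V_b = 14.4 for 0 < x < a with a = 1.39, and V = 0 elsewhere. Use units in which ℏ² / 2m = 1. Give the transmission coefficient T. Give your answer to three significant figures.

T = 0.000297

Since E < V_b the interior solution is evanescent with decay constant κ = √(2m(V_b − E))/ℏ = 3.308.
κa = 4.598, sinh(κa) = 49.61.
Matching ψ, ψ′ at both faces gives T = [1 + V_b² sinh²(κa) / (4E(V_b − E))]⁻¹ = 1/3372 = 0.000297.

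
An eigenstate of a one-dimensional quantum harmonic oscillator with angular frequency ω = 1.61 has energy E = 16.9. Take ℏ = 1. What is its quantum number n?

Invert E_n = (n + ½)ℏω: n = E/ℏω − ½ = 9.997, so n = 10.

n = 10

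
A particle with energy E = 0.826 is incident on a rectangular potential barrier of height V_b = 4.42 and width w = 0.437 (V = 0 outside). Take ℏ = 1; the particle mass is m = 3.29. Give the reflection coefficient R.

E < V_b: inside the barrier ψ ∝ e^{±κx} with κ = √(2m(V_b − E))/ℏ = 4.863.
κw = 2.125, sinh(κw) = 4.127.
The exact tunnelling result is T⁻¹ = 1 + V_b² sinh²(κw) / [4E(V_b − E)] = 29.03, so T = 0.0345.
R = 1 − T = 0.966.

R = 0.966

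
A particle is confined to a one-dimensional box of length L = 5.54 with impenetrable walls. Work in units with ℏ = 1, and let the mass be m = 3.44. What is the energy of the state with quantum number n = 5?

E = 1.17

The infinite-well eigenfunctions ψ_n = √(2/L) sin(nπx/L) vanish at both walls, giving E_n = n²π²ℏ²/(2mL²).
E_5 = 5² × π² / (2 × 3.44 × 5.54²) = 1.169.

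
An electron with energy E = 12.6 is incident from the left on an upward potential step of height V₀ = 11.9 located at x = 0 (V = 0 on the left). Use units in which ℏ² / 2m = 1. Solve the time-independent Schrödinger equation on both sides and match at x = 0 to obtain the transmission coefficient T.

T = 0.617

The wavenumbers are k₁ = √(2mE)/ℏ = 3.550 on the left and k₂ = √(2m(E − V₀))/ℏ = 0.8367 on the right.
Matching ψ and ψ′ at x = 0 gives r = (k₁ − k₂)/(k₁ + k₂), so R = r² = 0.3826 and T = 1 − R = 0.6174.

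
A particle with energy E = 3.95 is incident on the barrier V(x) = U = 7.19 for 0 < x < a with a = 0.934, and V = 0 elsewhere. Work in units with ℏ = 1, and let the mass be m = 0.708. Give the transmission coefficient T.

E < U: inside the barrier ψ ∝ e^{±κx} with κ = √(2m(U − E))/ℏ = 2.142.
κa = 2.001, sinh(κa) = 3.629.
Matching ψ, ψ′ at both faces gives T = [1 + U² sinh²(κa) / (4E(U − E))]⁻¹ = 1/14.30 = 0.0699.

T = 0.0699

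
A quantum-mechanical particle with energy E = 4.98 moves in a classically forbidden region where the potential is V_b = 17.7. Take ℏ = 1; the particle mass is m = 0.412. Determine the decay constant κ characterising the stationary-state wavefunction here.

κ = 3.24

Since E < V_b the TISE in this region is ψ'' = κ²ψ with κ = √(2m(V_b − E))/ℏ.
κ = √(2 × 0.412 × 12.72) = 3.237.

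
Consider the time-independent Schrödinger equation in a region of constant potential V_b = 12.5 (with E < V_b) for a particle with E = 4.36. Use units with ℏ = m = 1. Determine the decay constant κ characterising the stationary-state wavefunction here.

Since E < V_b the TISE in this region is ψ'' = κ²ψ with κ = √(2m(V_b − E))/ℏ.
κ = √(2 × 1 × 8.14) = 4.035.

κ = 4.03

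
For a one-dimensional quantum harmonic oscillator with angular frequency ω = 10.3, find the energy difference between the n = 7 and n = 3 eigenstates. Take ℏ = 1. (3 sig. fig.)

E_n = ℏω(n + ½), so ΔE = (7 − 3) ℏω = 4 × 10.3 = 41.20.

ΔE = 41.2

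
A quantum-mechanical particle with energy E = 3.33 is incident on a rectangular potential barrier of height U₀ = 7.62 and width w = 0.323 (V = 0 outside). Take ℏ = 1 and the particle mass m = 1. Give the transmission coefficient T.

Since E < U₀ the interior solution is evanescent with decay constant κ = √(2m(U₀ − E))/ℏ = 2.929.
κw = 0.9461, sinh(κw) = 1.094.
Matching ψ, ψ′ at both faces gives T = [1 + U₀² sinh²(κw) / (4E(U₀ − E))]⁻¹ = 1/2.216 = 0.451.

T = 0.451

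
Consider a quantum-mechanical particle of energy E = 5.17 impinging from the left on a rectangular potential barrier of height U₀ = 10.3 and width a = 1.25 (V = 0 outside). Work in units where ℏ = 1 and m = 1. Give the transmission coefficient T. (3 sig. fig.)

Since E < U₀ the interior solution is evanescent with decay constant κ = √(2m(U₀ − E))/ℏ = 3.203.
κa = 4.004, sinh(κa) = 27.40.
The exact tunnelling result is T⁻¹ = 1 + U₀² sinh²(κa) / [4E(U₀ − E)] = 751.6, so T = 0.00133.

T = 0.00133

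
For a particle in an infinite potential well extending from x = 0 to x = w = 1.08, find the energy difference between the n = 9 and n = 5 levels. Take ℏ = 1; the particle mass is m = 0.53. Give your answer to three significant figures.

ΔE = 447

E_n = n²π²ℏ²/(2mw²), so ΔE = (9² − 5²) π²ℏ²/(2mw²).
ΔE = 56 × π² / (2 × 0.53 × 1.08²) = 447.0.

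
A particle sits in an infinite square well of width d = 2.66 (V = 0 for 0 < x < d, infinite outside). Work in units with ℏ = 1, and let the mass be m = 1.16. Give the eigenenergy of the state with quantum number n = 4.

E = 9.62

The infinite-well eigenfunctions ψ_n = √(2/d) sin(nπx/d) vanish at both walls, giving E_n = n²π²ℏ²/(2md²).
E_4 = 4² × π² / (2 × 1.16 × 2.66²) = 9.620.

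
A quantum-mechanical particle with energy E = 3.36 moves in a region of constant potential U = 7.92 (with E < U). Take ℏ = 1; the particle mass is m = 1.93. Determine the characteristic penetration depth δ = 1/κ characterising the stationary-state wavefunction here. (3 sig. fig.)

Since E < U the TISE in this region is ψ'' = κ²ψ with κ = √(2m(U − E))/ℏ.
κ = √(2 × 1.93 × 4.56) = 4.195. The penetration depth is δ = 1/κ = 0.238.

δ = 0.238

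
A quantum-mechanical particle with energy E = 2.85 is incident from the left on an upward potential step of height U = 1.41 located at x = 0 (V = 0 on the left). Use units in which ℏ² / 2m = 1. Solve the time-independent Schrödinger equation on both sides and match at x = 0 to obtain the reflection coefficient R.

On each side the TISE gives plane waves with k = √(2m(E − V))/ℏ: k₁ = √(2·½·2.85) = 1.688, k₂ = √(2·½·1.44) = 1.200.
Matching ψ and ψ′ at x = 0 gives r = (k₁ − k₂)/(k₁ + k₂), so R = r² = 0.02857 and T = 1 − R = 0.9714.

R = 0.0286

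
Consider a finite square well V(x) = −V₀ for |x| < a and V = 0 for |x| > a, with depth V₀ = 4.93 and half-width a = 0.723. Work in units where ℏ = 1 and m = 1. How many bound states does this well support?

The dimensionless depth is z₀ = a√(2mV₀)/ℏ = 0.723 × √(9.860) = 2.270.
A new bound state (alternating even/odd) appears each time z₀ passes a multiple of π/2, so N = ⌊2z₀/π⌋ + 1 = ⌊1.445⌋ + 1 = 2.

N = 2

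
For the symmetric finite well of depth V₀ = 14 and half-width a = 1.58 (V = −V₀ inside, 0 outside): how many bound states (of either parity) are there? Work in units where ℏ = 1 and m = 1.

N = 6

Define the well-strength parameter z₀ = (a/ℏ)√(2mV₀) = 1.58 × √(2·1·14) = 8.361.
The even/odd transcendental equations gain one root per π/2 in z₀, giving N = 1 + ⌊2z₀/π⌋ = 1 + ⌊5.323⌋ = 6.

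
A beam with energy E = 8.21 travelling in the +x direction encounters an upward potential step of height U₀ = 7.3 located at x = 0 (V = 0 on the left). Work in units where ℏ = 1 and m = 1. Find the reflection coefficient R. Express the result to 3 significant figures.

On each side the TISE gives plane waves with k = √(2m(E − V))/ℏ: k₁ = √(2·1·8.21) = 4.052, k₂ = √(2·1·0.91) = 1.349.
Continuity of ψ and ψ′ at the step yields the reflection amplitude r = (k₁ − k₂)/(k₁ + k₂) = 0.5005; thus R = |r|² = 0.2505, T = 0.7495.

R = 0.250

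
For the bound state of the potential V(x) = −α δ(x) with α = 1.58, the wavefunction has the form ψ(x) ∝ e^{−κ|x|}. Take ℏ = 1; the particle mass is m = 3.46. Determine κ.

κ = 5.47

Integrating the TISE across x = 0 gives the cusp condition ψ'(0⁺) − ψ'(0⁻) = −(2mα/ℏ²)ψ(0).
With ψ ∝ e^{−κ|x|} this yields −2κ = −2mα/ℏ², so κ = mα/ℏ² = 5.467.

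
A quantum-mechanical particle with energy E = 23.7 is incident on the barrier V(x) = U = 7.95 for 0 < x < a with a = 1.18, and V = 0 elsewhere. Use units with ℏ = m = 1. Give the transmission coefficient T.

Above the barrier the interior wavenumber is k₂ = √(2m(E − U))/ℏ = 5.612, giving phase k₂a = 6.623.
Matching at both interfaces gives T⁻¹ = 1 + U² sin²(k₂a) / [4E(E − U)] = 1.005, hence T = 0.995.

T = 0.995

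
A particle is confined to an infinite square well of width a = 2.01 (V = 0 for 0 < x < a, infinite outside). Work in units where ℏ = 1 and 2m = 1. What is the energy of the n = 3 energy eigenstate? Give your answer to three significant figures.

Requiring ψ(0) = ψ(a) = 0 quantises k = nπ/a, hence E_n = ℏ²k²/2m = n²π²ℏ²/(2ma²).
E_3 = 3² × π² / (2 × 0.5 × 2.01²) = 21.99.

E = 22.0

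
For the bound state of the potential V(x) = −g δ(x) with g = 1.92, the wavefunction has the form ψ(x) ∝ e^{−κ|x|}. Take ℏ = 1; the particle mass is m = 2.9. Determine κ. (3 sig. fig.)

κ = 5.57

Integrating the TISE across x = 0 gives the cusp condition ψ'(0⁺) − ψ'(0⁻) = −(2mg/ℏ²)ψ(0).
With ψ ∝ e^{−κ|x|} this yields −2κ = −2mg/ℏ², so κ = mg/ℏ² = 5.568.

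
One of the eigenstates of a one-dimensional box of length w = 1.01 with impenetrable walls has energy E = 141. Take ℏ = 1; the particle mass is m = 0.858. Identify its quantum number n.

From E_n = n²π²ℏ²/(2mw²) invert to n = √(2mw²E)/(πℏ).
n = (1.01/π) × √(2 × 0.858 × 141) = 5.001 → n = 5.

n = 5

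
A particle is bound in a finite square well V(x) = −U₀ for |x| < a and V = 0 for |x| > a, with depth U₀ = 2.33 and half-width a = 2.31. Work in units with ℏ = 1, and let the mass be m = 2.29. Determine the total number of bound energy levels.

N = 5

Define the well-strength parameter z₀ = (a/ℏ)√(2mU₀) = 2.31 × √(2·2.29·2.33) = 7.546.
A new bound state (alternating even/odd) appears each time z₀ passes a multiple of π/2, so N = ⌊2z₀/π⌋ + 1 = ⌊4.804⌋ + 1 = 5.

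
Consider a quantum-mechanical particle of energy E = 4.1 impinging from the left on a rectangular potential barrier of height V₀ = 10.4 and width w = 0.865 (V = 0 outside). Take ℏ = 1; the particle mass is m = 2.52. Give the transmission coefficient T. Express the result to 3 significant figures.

T = 0.000223

Since E < V₀ the interior solution is evanescent with decay constant κ = √(2m(V₀ − E))/ℏ = 5.635.
κw = 4.874, sinh(κw) = 65.43.
The exact tunnelling result is T⁻¹ = 1 + V₀² sinh²(κw) / [4E(V₀ − E)] = 4483, so T = 0.000223.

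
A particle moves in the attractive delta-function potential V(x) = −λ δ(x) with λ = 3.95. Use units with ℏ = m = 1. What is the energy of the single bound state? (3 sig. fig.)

E = -7.80

For x ≠ 0 the bound state is ψ ∝ e^{−κ|x|}; integrating the TISE across the delta gives the cusp condition 2κ = 2mλ/ℏ², so κ = 3.950.
Then E = −ℏ²κ²/(2m) = −mλ²/(2ℏ²) = -7.801.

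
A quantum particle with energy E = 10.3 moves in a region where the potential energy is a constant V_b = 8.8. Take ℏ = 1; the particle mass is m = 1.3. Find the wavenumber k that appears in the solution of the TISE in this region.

With E > V_b the solution is oscillatory, ψ ∝ e^{±ikx} with k = √(2m(E − V_b))/ℏ.
k = √(2 × 1.3 × 1.5) = 1.975.

k = 1.97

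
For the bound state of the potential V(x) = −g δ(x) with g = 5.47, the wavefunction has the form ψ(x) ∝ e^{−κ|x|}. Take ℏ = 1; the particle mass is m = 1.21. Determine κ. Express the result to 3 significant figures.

Integrate −(ℏ²/2m)ψ'' − gδ(x)ψ = Eψ from −ε to +ε: the ψ'' term gives ψ'(0⁺) − ψ'(0⁻) and the δ term gives −(2mg/ℏ²)ψ(0).
With ψ ∝ e^{−κ|x|} this yields −2κ = −2mg/ℏ², so κ = mg/ℏ² = 6.619.

κ = 6.62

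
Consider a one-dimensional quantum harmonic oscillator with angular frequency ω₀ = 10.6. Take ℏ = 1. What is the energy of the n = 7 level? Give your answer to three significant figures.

E = 79.5

Using E_n = (n + ½)ℏω₀: E_7 = 7.5 × 10.6 = 79.50.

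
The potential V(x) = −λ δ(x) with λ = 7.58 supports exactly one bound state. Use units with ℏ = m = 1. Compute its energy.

E = -28.7

For x ≠ 0 the bound state is ψ ∝ e^{−κ|x|}; integrating the TISE across the delta gives the cusp condition 2κ = 2mλ/ℏ², so κ = 7.580.
Then E = −ℏ²κ²/(2m) = −mλ²/(2ℏ²) = -28.73.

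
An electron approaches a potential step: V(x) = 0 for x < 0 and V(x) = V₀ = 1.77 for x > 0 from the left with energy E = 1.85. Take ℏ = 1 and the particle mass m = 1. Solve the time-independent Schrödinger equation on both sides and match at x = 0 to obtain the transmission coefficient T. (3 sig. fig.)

T = 0.570

On each side the TISE gives plane waves with k = √(2m(E − V))/ℏ: k₁ = √(2·1·1.85) = 1.924, k₂ = √(2·1·0.08) = 0.4000.
Matching ψ and ψ′ at x = 0 gives r = (k₁ − k₂)/(k₁ + k₂), so R = r² = 0.4299 and T = 1 − R = 0.5701.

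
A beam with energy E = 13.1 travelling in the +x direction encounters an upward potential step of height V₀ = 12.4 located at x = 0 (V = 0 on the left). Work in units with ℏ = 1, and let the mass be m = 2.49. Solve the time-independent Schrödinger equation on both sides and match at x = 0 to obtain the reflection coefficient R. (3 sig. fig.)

R = 0.390

On each side the TISE gives plane waves with k = √(2m(E − V))/ℏ: k₁ = √(2·2.49·13.1) = 8.077, k₂ = √(2·2.49·0.7) = 1.867.
Continuity of ψ and ψ′ at the step yields the reflection amplitude r = (k₁ − k₂)/(k₁ + k₂) = 0.6245; thus R = |r|² = 0.3900, T = 0.6100.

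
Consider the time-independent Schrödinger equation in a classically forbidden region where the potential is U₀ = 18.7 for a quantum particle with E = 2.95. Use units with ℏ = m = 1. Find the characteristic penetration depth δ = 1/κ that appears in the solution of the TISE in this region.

Since E < U₀ the TISE in this region is ψ'' = κ²ψ with κ = √(2m(U₀ − E))/ℏ.
κ = √(2 × 1 × 15.75) = 5.612. The penetration depth is δ = 1/κ = 0.178.

δ = 0.178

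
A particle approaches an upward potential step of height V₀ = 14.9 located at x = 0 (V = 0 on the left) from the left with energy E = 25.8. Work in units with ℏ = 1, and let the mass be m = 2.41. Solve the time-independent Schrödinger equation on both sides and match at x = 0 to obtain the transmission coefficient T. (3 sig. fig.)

On each side the TISE gives plane waves with k = √(2m(E − V))/ℏ: k₁ = √(2·2.41·25.8) = 11.15, k₂ = √(2·2.41·10.9) = 7.248.
Continuity of ψ and ψ′ at the step yields the reflection amplitude r = (k₁ − k₂)/(k₁ + k₂) = 0.2121; thus R = |r|² = 0.04500, T = 0.9550.

T = 0.955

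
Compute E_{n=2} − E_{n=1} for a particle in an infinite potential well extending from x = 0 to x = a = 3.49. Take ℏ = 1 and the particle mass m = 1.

E_n = n²π²ℏ²/(2ma²), so ΔE = (2² − 1²) π²ℏ²/(2ma²).
ΔE = 3 × π² / (2 × 1 × 3.49²) = 1.215.

ΔE = 1.22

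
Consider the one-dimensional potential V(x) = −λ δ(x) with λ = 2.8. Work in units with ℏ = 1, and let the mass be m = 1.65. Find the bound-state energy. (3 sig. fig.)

E = -6.47

The bound state is ψ(x) = √κ e^{−κ|x|}. The derivative jump ψ'(0⁺) − ψ'(0⁻) = −(2mλ/ℏ²)ψ(0) fixes κ = mλ/ℏ² = 4.620.
Then E = −ℏ²κ²/(2m) = −mλ²/(2ℏ²) = -6.468.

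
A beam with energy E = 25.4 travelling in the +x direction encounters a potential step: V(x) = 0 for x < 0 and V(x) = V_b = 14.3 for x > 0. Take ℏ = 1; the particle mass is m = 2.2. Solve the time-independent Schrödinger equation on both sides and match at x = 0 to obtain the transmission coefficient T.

T = 0.958

The wavenumbers are k₁ = √(2mE)/ℏ = 10.57 on the left and k₂ = √(2m(E − V_b))/ℏ = 6.989 on the right.
Matching ψ and ψ′ at x = 0 gives r = (k₁ − k₂)/(k₁ + k₂), so R = r² = 0.04163 and T = 1 − R = 0.9584.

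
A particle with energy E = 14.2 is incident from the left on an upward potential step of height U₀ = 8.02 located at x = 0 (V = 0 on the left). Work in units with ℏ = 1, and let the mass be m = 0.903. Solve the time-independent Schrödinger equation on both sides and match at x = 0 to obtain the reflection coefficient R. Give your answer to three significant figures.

On each side the TISE gives plane waves with k = √(2m(E − V))/ℏ: k₁ = √(2·0.903·14.2) = 5.064, k₂ = √(2·0.903·6.18) = 3.341.
Continuity of ψ and ψ′ at the step yields the reflection amplitude r = (k₁ − k₂)/(k₁ + k₂) = 0.2050; thus R = |r|² = 0.04204, T = 0.9580.

R = 0.0420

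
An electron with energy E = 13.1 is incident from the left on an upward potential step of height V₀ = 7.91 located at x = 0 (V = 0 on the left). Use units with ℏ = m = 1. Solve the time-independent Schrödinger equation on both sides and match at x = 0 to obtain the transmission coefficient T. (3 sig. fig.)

T = 0.948

On each side the TISE gives plane waves with k = √(2m(E − V))/ℏ: k₁ = √(2·1·13.1) = 5.119, k₂ = √(2·1·5.19) = 3.222.
Continuity of ψ and ψ′ at the step yields the reflection amplitude r = (k₁ − k₂)/(k₁ + k₂) = 0.2274; thus R = |r|² = 0.05172, T = 0.9483.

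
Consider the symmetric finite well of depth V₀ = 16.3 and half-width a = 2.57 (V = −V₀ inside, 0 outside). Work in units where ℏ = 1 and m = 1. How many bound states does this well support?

Define the well-strength parameter z₀ = (a/ℏ)√(2mV₀) = 2.57 × √(2·1·16.3) = 14.67.
The even/odd transcendental equations gain one root per π/2 in z₀, giving N = 1 + ⌊2z₀/π⌋ = 1 + ⌊9.342⌋ = 10.

N = 10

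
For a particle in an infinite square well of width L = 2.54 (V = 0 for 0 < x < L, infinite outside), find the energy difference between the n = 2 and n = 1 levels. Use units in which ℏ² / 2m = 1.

E_n = n²π²ℏ²/(2mL²), so ΔE = (2² − 1²) π²ℏ²/(2mL²).
ΔE = 3 × π² / (2 × 0.5 × 2.54²) = 4.589.

ΔE = 4.59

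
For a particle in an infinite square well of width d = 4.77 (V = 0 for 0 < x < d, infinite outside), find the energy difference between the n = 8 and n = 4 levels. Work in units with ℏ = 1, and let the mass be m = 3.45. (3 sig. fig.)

E_n = n²π²ℏ²/(2md²), so ΔE = (8² − 4²) π²ℏ²/(2md²).
ΔE = 48 × π² / (2 × 3.45 × 4.77²) = 3.018.

ΔE = 3.02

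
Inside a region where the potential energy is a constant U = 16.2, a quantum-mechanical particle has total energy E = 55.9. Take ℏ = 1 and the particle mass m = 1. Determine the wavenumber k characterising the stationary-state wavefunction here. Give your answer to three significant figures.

With E > U the solution is oscillatory, ψ ∝ e^{±ikx} with k = √(2m(E − U))/ℏ.
k = √(2 × 1 × 39.7) = 8.911.

k = 8.91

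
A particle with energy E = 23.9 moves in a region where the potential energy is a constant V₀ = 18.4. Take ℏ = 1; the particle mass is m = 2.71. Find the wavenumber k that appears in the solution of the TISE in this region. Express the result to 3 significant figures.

With E > V₀ the solution is oscillatory, ψ ∝ e^{±ikx} with k = √(2m(E − V₀))/ℏ.
k = √(2 × 2.71 × 5.5) = 5.460.

k = 5.46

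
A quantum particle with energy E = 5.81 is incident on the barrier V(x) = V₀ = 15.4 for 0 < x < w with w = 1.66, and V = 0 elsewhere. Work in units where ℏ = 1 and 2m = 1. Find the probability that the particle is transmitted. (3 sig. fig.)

T = 0.000129

Since E < V₀ the interior solution is evanescent with decay constant κ = √(2m(V₀ − E))/ℏ = 3.097.
κw = 5.141, sinh(κw) = 85.41.
Matching ψ, ψ′ at both faces gives T = [1 + V₀² sinh²(κw) / (4E(V₀ − E))]⁻¹ = 1/7764 = 0.000129.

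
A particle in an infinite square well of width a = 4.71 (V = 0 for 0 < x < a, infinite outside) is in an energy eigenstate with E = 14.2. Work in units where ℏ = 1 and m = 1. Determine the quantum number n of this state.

From E_n = n²π²ℏ²/(2ma²) invert to n = √(2ma²E)/(πℏ).
n = (4.71/π) × √(2 × 1 × 14.2) = 7.990 → n = 8.

n = 8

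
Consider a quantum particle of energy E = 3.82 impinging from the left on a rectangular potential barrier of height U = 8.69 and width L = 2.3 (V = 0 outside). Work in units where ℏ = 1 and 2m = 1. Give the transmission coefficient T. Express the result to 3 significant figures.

E < U: inside the barrier ψ ∝ e^{±κx} with κ = √(2m(U − E))/ℏ = 2.207.
κL = 5.076, sinh(κL) = 80.04.
Matching ψ, ψ′ at both faces gives T = [1 + U² sinh²(κL) / (4E(U − E))]⁻¹ = 1/6502 = 0.000154.

T = 0.000154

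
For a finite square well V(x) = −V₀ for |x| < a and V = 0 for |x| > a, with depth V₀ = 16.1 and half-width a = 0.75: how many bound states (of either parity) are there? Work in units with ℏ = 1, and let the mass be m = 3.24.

The dimensionless depth is z₀ = a√(2mV₀)/ℏ = 0.75 × √(104.3) = 7.661.
A new bound state (alternating even/odd) appears each time z₀ passes a multiple of π/2, so N = ⌊2z₀/π⌋ + 1 = ⌊4.877⌋ + 1 = 5.

N = 5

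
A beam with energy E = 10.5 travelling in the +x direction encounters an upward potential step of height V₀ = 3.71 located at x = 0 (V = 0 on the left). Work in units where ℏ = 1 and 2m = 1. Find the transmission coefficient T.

The wavenumbers are k₁ = √(2mE)/ℏ = 3.240 on the left and k₂ = √(2m(E − V₀))/ℏ = 2.606 on the right.
Continuity of ψ and ψ′ at the step yields the reflection amplitude r = (k₁ − k₂)/(k₁ + k₂) = 0.1086; thus R = |r|² = 0.01178, T = 0.9882.

T = 0.988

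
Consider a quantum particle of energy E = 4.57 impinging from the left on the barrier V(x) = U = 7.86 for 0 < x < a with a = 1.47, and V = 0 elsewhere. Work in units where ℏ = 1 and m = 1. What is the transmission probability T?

E < U: inside the barrier ψ ∝ e^{±κx} with κ = √(2m(U − E))/ℏ = 2.565.
κa = 3.771, sinh(κa) = 21.70.
Matching ψ, ψ′ at both faces gives T = [1 + U² sinh²(κa) / (4E(U − E))]⁻¹ = 1/484.5 = 0.00206.

T = 0.00206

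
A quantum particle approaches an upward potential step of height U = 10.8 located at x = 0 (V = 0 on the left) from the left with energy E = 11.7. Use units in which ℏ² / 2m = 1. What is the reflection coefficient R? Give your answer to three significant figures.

The wavenumbers are k₁ = √(2mE)/ℏ = 3.421 on the left and k₂ = √(2m(E − U))/ℏ = 0.9487 on the right.
Matching ψ and ψ′ at x = 0 gives r = (k₁ − k₂)/(k₁ + k₂), so R = r² = 0.3201 and T = 1 − R = 0.6799.

R = 0.320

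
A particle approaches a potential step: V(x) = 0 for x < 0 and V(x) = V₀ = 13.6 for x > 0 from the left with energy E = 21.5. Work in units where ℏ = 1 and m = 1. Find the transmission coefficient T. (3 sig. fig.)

T = 0.940

The wavenumbers are k₁ = √(2mE)/ℏ = 6.557 on the left and k₂ = √(2m(E − V₀))/ℏ = 3.975 on the right.
Matching ψ and ψ′ at x = 0 gives r = (k₁ − k₂)/(k₁ + k₂), so R = r² = 0.06012 and T = 1 − R = 0.9399.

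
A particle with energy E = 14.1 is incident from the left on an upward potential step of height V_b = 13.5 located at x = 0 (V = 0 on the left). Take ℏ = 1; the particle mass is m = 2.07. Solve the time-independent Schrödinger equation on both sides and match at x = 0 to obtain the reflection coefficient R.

R = 0.433

The wavenumbers are k₁ = √(2mE)/ℏ = 7.640 on the left and k₂ = √(2m(E − V_b))/ℏ = 1.576 on the right.
Matching ψ and ψ′ at x = 0 gives r = (k₁ − k₂)/(k₁ + k₂), so R = r² = 0.4329 and T = 1 − R = 0.5671.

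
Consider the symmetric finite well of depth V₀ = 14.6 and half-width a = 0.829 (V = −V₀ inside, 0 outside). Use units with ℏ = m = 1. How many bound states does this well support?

N = 3

The dimensionless depth is z₀ = a√(2mV₀)/ℏ = 0.829 × √(29.20) = 4.480.
The even/odd transcendental equations gain one root per π/2 in z₀, giving N = 1 + ⌊2z₀/π⌋ = 1 + ⌊2.852⌋ = 3.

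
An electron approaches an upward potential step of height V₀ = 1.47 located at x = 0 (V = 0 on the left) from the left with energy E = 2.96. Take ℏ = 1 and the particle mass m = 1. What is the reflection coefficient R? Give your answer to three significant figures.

R = 0.0289

On each side the TISE gives plane waves with k = √(2m(E − V))/ℏ: k₁ = √(2·1·2.96) = 2.433, k₂ = √(2·1·1.49) = 1.726.
Matching ψ and ψ′ at x = 0 gives r = (k₁ − k₂)/(k₁ + k₂), so R = r² = 0.02888 and T = 1 − R = 0.9711.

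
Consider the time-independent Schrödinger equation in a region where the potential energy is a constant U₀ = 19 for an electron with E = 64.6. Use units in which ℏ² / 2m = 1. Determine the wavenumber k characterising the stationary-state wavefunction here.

With E > U₀ the solution is oscillatory, ψ ∝ e^{±ikx} with k = √(2m(E − U₀))/ℏ.
k = √(2 × 0.5 × 45.6) = 6.753.

k = 6.75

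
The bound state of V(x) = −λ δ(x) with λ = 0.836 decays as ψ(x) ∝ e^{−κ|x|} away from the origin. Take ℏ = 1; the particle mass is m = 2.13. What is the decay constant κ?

Integrating the TISE across x = 0 gives the cusp condition ψ'(0⁺) − ψ'(0⁻) = −(2mλ/ℏ²)ψ(0).
With ψ ∝ e^{−κ|x|} this yields −2κ = −2mλ/ℏ², so κ = mλ/ℏ² = 1.781.

κ = 1.78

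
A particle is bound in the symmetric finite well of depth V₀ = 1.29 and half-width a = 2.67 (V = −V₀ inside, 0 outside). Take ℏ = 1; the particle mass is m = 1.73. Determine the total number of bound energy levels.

Define the well-strength parameter z₀ = (a/ℏ)√(2mV₀) = 2.67 × √(2·1.73·1.29) = 5.641.
The even/odd transcendental equations gain one root per π/2 in z₀, giving N = 1 + ⌊2z₀/π⌋ = 1 + ⌊3.591⌋ = 4.

N = 4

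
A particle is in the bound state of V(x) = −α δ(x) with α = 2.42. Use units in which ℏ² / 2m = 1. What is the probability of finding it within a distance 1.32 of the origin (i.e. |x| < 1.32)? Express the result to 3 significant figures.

P = 0.959

The normalised bound state is ψ = √κ e^{−κ|x|} with κ = mα/ℏ² = 1.210.
P(|x| < d) = ∫_{−d}^{d} κ e^{−2κ|x|} dx = 1 − e^{−2κd} = 1 − e^{−3.194} = 0.9590.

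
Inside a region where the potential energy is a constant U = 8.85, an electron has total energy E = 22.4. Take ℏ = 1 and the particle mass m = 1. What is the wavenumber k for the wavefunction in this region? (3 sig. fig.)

With E > U the solution is oscillatory, ψ ∝ e^{±ikx} with k = √(2m(E − U))/ℏ.
k = √(2 × 1 × 13.55) = 5.206.

k = 5.21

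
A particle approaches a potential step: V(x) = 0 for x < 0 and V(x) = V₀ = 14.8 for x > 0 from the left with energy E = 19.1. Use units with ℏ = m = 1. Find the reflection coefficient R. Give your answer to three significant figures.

R = 0.127

The wavenumbers are k₁ = √(2mE)/ℏ = 6.181 on the left and k₂ = √(2m(E − V₀))/ℏ = 2.933 on the right.
Continuity of ψ and ψ′ at the step yields the reflection amplitude r = (k₁ − k₂)/(k₁ + k₂) = 0.3564; thus R = |r|² = 0.1270, T = 0.8730.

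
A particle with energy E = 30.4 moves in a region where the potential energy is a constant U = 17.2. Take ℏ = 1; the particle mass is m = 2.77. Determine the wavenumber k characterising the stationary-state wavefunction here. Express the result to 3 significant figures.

k = 8.55

With E > U the solution is oscillatory, ψ ∝ e^{±ikx} with k = √(2m(E − U))/ℏ.
k = √(2 × 2.77 × 13.2) = 8.551.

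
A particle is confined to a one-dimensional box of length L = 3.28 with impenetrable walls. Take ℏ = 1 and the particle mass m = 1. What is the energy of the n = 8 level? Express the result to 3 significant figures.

The infinite-well eigenfunctions ψ_n = √(2/L) sin(nπx/L) vanish at both walls, giving E_n = n²π²ℏ²/(2mL²).
E_8 = 8² × π² / (2 × 1 × 3.28²) = 29.36.

E = 29.4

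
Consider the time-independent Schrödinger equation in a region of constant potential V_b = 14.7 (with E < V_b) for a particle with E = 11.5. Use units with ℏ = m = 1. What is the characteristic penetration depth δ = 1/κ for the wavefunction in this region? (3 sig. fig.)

δ = 0.395

Since E < V_b the TISE in this region is ψ'' = κ²ψ with κ = √(2m(V_b − E))/ℏ.
κ = √(2 × 1 × 3.2) = 2.530. The penetration depth is δ = 1/κ = 0.395.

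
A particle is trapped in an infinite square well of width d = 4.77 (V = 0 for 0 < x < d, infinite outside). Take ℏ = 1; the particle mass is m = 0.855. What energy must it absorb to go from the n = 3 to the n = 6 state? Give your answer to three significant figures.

ΔE = 6.85

E_n = n²π²ℏ²/(2md²), so ΔE = (6² − 3²) π²ℏ²/(2md²).
ΔE = 27 × π² / (2 × 0.855 × 4.77²) = 6.849.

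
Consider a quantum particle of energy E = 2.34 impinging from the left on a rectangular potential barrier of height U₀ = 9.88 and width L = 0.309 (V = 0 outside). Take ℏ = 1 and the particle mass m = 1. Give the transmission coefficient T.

Since E < U₀ the interior solution is evanescent with decay constant κ = √(2m(U₀ − E))/ℏ = 3.883.
κL = 1.200, sinh(κL) = 1.509.
Matching ψ, ψ′ at both faces gives T = [1 + U₀² sinh²(κL) / (4E(U₀ − E))]⁻¹ = 1/4.151 = 0.241.

T = 0.241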